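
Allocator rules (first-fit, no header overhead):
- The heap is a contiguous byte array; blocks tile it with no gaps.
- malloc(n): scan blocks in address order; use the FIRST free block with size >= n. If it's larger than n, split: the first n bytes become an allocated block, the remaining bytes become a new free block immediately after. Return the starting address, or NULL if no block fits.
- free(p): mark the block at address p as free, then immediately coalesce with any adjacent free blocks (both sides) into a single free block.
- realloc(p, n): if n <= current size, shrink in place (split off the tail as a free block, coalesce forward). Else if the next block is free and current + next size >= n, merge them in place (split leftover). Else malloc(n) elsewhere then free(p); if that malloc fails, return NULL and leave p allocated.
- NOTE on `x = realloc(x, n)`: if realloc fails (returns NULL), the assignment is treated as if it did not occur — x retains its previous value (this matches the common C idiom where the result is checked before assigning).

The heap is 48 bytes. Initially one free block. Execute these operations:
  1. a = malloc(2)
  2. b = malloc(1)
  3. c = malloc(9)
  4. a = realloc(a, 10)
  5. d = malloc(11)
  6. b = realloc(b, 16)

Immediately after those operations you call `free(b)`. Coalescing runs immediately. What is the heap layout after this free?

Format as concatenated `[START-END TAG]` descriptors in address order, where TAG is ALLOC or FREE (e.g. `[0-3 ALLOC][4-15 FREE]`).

Answer: [0-2 FREE][3-11 ALLOC][12-21 ALLOC][22-32 ALLOC][33-47 FREE]

Derivation:
Op 1: a = malloc(2) -> a = 0; heap: [0-1 ALLOC][2-47 FREE]
Op 2: b = malloc(1) -> b = 2; heap: [0-1 ALLOC][2-2 ALLOC][3-47 FREE]
Op 3: c = malloc(9) -> c = 3; heap: [0-1 ALLOC][2-2 ALLOC][3-11 ALLOC][12-47 FREE]
Op 4: a = realloc(a, 10) -> a = 12; heap: [0-1 FREE][2-2 ALLOC][3-11 ALLOC][12-21 ALLOC][22-47 FREE]
Op 5: d = malloc(11) -> d = 22; heap: [0-1 FREE][2-2 ALLOC][3-11 ALLOC][12-21 ALLOC][22-32 ALLOC][33-47 FREE]
Op 6: b = realloc(b, 16) -> NULL (b unchanged); heap: [0-1 FREE][2-2 ALLOC][3-11 ALLOC][12-21 ALLOC][22-32 ALLOC][33-47 FREE]
free(b): b = 2 -> block [2-2 ALLOC]; mark free, coalesce with adjacent free neighbors -> [0-2 FREE][3-11 ALLOC][12-21 ALLOC][22-32 ALLOC][33-47 FREE]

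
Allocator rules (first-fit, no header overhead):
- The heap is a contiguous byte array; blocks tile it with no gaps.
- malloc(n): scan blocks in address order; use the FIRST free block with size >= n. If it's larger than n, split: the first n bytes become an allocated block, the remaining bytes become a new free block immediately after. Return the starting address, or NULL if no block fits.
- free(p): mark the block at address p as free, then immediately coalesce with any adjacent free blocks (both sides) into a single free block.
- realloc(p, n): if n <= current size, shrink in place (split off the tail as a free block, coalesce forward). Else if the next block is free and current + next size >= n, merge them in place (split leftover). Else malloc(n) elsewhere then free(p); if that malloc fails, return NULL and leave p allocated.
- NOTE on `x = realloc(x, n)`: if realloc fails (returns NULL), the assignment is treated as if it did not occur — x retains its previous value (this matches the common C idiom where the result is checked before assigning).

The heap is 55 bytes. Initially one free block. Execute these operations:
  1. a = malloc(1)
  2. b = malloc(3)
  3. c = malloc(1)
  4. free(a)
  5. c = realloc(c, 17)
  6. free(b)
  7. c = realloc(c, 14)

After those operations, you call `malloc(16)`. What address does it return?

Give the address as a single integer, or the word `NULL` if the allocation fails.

Answer: 18

Derivation:
Op 1: a = malloc(1) -> a = 0; heap: [0-0 ALLOC][1-54 FREE]
Op 2: b = malloc(3) -> b = 1; heap: [0-0 ALLOC][1-3 ALLOC][4-54 FREE]
Op 3: c = malloc(1) -> c = 4; heap: [0-0 ALLOC][1-3 ALLOC][4-4 ALLOC][5-54 FREE]
Op 4: free(a) -> (freed a); heap: [0-0 FREE][1-3 ALLOC][4-4 ALLOC][5-54 FREE]
Op 5: c = realloc(c, 17) -> c = 4; heap: [0-0 FREE][1-3 ALLOC][4-20 ALLOC][21-54 FREE]
Op 6: free(b) -> (freed b); heap: [0-3 FREE][4-20 ALLOC][21-54 FREE]
Op 7: c = realloc(c, 14) -> c = 4; heap: [0-3 FREE][4-17 ALLOC][18-54 FREE]
malloc(16): first-fit scan over [0-3 FREE][4-17 ALLOC][18-54 FREE] -> 18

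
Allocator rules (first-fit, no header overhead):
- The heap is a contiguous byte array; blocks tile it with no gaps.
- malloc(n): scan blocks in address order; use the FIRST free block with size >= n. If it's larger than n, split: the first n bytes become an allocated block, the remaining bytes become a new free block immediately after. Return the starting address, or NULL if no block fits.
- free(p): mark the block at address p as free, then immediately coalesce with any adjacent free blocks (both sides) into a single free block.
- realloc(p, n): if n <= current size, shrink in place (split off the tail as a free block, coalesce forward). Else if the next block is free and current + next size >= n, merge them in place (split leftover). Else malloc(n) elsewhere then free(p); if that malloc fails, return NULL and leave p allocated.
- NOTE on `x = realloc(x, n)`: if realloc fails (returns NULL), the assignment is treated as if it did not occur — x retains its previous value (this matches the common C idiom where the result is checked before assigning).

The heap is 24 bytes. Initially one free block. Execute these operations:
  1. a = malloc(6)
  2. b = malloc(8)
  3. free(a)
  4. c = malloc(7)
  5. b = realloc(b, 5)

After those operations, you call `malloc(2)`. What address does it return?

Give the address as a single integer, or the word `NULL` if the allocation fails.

Op 1: a = malloc(6) -> a = 0; heap: [0-5 ALLOC][6-23 FREE]
Op 2: b = malloc(8) -> b = 6; heap: [0-5 ALLOC][6-13 ALLOC][14-23 FREE]
Op 3: free(a) -> (freed a); heap: [0-5 FREE][6-13 ALLOC][14-23 FREE]
Op 4: c = malloc(7) -> c = 14; heap: [0-5 FREE][6-13 ALLOC][14-20 ALLOC][21-23 FREE]
Op 5: b = realloc(b, 5) -> b = 6; heap: [0-5 FREE][6-10 ALLOC][11-13 FREE][14-20 ALLOC][21-23 FREE]
malloc(2): first-fit scan over [0-5 FREE][6-10 ALLOC][11-13 FREE][14-20 ALLOC][21-23 FREE] -> 0

Answer: 0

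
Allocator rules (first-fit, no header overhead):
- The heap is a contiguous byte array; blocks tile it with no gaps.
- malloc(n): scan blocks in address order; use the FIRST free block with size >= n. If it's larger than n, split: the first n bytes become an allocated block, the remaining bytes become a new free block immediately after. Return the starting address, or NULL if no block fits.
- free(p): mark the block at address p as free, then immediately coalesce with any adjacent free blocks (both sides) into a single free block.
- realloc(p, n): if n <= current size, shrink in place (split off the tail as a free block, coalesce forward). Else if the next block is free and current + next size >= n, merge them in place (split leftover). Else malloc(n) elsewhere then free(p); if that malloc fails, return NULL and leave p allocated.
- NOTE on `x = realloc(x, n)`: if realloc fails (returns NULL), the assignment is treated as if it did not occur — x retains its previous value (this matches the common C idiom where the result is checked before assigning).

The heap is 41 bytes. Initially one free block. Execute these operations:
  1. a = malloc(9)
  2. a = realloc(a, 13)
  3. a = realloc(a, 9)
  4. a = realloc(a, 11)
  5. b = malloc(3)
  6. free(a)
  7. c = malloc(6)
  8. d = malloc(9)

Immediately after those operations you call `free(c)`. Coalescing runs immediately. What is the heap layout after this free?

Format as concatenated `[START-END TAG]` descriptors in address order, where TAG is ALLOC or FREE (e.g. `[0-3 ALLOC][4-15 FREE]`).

Op 1: a = malloc(9) -> a = 0; heap: [0-8 ALLOC][9-40 FREE]
Op 2: a = realloc(a, 13) -> a = 0; heap: [0-12 ALLOC][13-40 FREE]
Op 3: a = realloc(a, 9) -> a = 0; heap: [0-8 ALLOC][9-40 FREE]
Op 4: a = realloc(a, 11) -> a = 0; heap: [0-10 ALLOC][11-40 FREE]
Op 5: b = malloc(3) -> b = 11; heap: [0-10 ALLOC][11-13 ALLOC][14-40 FREE]
Op 6: free(a) -> (freed a); heap: [0-10 FREE][11-13 ALLOC][14-40 FREE]
Op 7: c = malloc(6) -> c = 0; heap: [0-5 ALLOC][6-10 FREE][11-13 ALLOC][14-40 FREE]
Op 8: d = malloc(9) -> d = 14; heap: [0-5 ALLOC][6-10 FREE][11-13 ALLOC][14-22 ALLOC][23-40 FREE]
free(c): c = 0 -> block [0-5 ALLOC]; mark free, coalesce with adjacent free neighbors -> [0-10 FREE][11-13 ALLOC][14-22 ALLOC][23-40 FREE]

Answer: [0-10 FREE][11-13 ALLOC][14-22 ALLOC][23-40 FREE]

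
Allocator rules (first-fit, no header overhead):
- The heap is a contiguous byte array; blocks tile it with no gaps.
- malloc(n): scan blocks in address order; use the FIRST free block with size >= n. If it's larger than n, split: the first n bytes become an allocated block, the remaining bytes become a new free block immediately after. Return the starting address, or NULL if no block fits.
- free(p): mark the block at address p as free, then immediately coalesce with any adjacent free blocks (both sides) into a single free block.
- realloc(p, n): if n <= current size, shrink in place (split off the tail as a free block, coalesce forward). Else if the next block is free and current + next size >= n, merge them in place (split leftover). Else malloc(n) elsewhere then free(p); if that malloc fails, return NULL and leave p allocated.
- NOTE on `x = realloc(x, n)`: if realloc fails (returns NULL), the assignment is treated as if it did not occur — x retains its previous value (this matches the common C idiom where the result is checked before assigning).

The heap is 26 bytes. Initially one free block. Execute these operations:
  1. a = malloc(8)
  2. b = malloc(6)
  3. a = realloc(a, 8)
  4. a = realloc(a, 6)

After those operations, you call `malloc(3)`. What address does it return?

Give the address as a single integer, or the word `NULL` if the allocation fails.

Op 1: a = malloc(8) -> a = 0; heap: [0-7 ALLOC][8-25 FREE]
Op 2: b = malloc(6) -> b = 8; heap: [0-7 ALLOC][8-13 ALLOC][14-25 FREE]
Op 3: a = realloc(a, 8) -> a = 0; heap: [0-7 ALLOC][8-13 ALLOC][14-25 FREE]
Op 4: a = realloc(a, 6) -> a = 0; heap: [0-5 ALLOC][6-7 FREE][8-13 ALLOC][14-25 FREE]
malloc(3): first-fit scan over [0-5 ALLOC][6-7 FREE][8-13 ALLOC][14-25 FREE] -> 14

Answer: 14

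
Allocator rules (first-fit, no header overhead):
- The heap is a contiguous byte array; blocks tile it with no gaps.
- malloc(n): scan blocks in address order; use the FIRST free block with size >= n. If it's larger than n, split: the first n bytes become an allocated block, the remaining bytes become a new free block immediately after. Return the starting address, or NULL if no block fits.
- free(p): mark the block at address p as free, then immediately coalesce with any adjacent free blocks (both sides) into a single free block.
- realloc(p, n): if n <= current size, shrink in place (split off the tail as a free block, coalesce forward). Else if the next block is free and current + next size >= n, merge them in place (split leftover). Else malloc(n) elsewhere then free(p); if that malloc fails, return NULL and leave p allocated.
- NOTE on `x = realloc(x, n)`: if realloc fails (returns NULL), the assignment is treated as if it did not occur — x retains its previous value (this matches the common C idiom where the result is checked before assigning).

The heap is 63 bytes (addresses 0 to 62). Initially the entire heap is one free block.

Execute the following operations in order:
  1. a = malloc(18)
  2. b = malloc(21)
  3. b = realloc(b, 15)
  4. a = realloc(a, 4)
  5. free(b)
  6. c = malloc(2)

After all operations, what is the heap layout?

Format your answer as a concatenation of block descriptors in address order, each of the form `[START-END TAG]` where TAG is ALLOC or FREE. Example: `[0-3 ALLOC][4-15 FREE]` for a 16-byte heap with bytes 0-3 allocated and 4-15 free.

Op 1: a = malloc(18) -> a = 0; heap: [0-17 ALLOC][18-62 FREE]
Op 2: b = malloc(21) -> b = 18; heap: [0-17 ALLOC][18-38 ALLOC][39-62 FREE]
Op 3: b = realloc(b, 15) -> b = 18; heap: [0-17 ALLOC][18-32 ALLOC][33-62 FREE]
Op 4: a = realloc(a, 4) -> a = 0; heap: [0-3 ALLOC][4-17 FREE][18-32 ALLOC][33-62 FREE]
Op 5: free(b) -> (freed b); heap: [0-3 ALLOC][4-62 FREE]
Op 6: c = malloc(2) -> c = 4; heap: [0-3 ALLOC][4-5 ALLOC][6-62 FREE]

Answer: [0-3 ALLOC][4-5 ALLOC][6-62 FREE]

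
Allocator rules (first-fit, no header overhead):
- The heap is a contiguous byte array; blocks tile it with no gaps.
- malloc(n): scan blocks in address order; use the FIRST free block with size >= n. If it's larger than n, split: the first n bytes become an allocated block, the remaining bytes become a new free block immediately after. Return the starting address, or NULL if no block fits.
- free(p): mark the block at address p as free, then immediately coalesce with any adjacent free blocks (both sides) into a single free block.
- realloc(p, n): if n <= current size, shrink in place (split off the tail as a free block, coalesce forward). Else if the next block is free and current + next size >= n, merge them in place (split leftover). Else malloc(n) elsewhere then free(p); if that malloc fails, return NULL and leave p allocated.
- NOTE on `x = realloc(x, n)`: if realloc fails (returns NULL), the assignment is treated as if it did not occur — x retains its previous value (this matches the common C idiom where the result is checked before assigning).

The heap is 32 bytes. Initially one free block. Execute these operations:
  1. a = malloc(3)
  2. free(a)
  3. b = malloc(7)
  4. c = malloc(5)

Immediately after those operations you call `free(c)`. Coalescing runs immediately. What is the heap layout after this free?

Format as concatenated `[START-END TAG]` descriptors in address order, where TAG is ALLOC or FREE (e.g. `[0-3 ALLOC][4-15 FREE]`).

Op 1: a = malloc(3) -> a = 0; heap: [0-2 ALLOC][3-31 FREE]
Op 2: free(a) -> (freed a); heap: [0-31 FREE]
Op 3: b = malloc(7) -> b = 0; heap: [0-6 ALLOC][7-31 FREE]
Op 4: c = malloc(5) -> c = 7; heap: [0-6 ALLOC][7-11 ALLOC][12-31 FREE]
free(c): c = 7 -> block [7-11 ALLOC]; mark free, coalesce with adjacent free neighbors -> [0-6 ALLOC][7-31 FREE]

Answer: [0-6 ALLOC][7-31 FREE]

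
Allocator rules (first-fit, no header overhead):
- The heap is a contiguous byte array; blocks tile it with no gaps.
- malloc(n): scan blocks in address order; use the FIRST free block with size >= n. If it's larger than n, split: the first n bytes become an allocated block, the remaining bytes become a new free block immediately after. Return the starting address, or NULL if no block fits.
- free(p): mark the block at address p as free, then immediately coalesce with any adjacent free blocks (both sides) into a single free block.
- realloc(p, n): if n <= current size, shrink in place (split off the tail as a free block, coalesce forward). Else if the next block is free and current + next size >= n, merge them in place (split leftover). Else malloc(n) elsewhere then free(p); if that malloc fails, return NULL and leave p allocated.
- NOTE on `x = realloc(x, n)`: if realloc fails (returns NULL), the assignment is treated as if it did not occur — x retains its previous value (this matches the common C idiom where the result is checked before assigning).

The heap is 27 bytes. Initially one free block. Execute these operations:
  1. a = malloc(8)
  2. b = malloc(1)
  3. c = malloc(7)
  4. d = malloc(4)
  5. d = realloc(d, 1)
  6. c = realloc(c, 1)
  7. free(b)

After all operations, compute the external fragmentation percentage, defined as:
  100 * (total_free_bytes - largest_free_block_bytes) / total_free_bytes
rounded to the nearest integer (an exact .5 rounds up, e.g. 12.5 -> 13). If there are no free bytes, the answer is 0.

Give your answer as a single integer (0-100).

Op 1: a = malloc(8) -> a = 0; heap: [0-7 ALLOC][8-26 FREE]
Op 2: b = malloc(1) -> b = 8; heap: [0-7 ALLOC][8-8 ALLOC][9-26 FREE]
Op 3: c = malloc(7) -> c = 9; heap: [0-7 ALLOC][8-8 ALLOC][9-15 ALLOC][16-26 FREE]
Op 4: d = malloc(4) -> d = 16; heap: [0-7 ALLOC][8-8 ALLOC][9-15 ALLOC][16-19 ALLOC][20-26 FREE]
Op 5: d = realloc(d, 1) -> d = 16; heap: [0-7 ALLOC][8-8 ALLOC][9-15 ALLOC][16-16 ALLOC][17-26 FREE]
Op 6: c = realloc(c, 1) -> c = 9; heap: [0-7 ALLOC][8-8 ALLOC][9-9 ALLOC][10-15 FREE][16-16 ALLOC][17-26 FREE]
Op 7: free(b) -> (freed b); heap: [0-7 ALLOC][8-8 FREE][9-9 ALLOC][10-15 FREE][16-16 ALLOC][17-26 FREE]
Free blocks: [1 6 10] total_free=17 largest=10 -> 100*(17-10)/17 = 700/17 ≈ 41.176 -> rounds to 41

Answer: 41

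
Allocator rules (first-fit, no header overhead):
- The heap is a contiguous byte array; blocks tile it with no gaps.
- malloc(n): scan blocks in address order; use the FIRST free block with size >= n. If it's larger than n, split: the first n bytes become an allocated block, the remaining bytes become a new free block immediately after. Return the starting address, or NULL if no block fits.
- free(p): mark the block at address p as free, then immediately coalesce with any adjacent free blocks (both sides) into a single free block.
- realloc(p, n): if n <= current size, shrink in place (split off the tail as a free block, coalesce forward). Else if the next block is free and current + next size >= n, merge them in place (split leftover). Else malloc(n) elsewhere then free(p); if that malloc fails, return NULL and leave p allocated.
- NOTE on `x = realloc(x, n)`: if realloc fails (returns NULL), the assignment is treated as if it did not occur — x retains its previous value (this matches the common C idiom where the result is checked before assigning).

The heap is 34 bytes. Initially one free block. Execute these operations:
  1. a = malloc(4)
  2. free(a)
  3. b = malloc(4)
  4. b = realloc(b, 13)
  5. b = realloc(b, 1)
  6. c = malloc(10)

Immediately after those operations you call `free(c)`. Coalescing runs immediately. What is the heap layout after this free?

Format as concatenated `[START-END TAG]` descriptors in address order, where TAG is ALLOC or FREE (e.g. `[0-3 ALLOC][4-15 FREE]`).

Answer: [0-0 ALLOC][1-33 FREE]

Derivation:
Op 1: a = malloc(4) -> a = 0; heap: [0-3 ALLOC][4-33 FREE]
Op 2: free(a) -> (freed a); heap: [0-33 FREE]
Op 3: b = malloc(4) -> b = 0; heap: [0-3 ALLOC][4-33 FREE]
Op 4: b = realloc(b, 13) -> b = 0; heap: [0-12 ALLOC][13-33 FREE]
Op 5: b = realloc(b, 1) -> b = 0; heap: [0-0 ALLOC][1-33 FREE]
Op 6: c = malloc(10) -> c = 1; heap: [0-0 ALLOC][1-10 ALLOC][11-33 FREE]
free(c): c = 1 -> block [1-10 ALLOC]; mark free, coalesce with adjacent free neighbors -> [0-0 ALLOC][1-33 FREE]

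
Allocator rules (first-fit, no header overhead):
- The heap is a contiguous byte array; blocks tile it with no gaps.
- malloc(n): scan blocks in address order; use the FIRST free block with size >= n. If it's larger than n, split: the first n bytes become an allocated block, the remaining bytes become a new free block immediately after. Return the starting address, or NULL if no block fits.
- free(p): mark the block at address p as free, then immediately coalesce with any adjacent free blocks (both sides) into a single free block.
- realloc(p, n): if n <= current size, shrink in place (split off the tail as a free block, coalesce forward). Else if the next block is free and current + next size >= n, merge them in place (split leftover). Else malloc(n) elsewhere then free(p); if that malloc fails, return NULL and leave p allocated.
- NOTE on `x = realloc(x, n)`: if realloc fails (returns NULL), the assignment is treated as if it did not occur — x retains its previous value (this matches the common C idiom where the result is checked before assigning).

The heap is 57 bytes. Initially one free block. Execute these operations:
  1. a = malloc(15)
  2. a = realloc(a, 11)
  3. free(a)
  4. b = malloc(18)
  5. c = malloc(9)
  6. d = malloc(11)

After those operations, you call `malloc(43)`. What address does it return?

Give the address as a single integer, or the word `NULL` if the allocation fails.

Op 1: a = malloc(15) -> a = 0; heap: [0-14 ALLOC][15-56 FREE]
Op 2: a = realloc(a, 11) -> a = 0; heap: [0-10 ALLOC][11-56 FREE]
Op 3: free(a) -> (freed a); heap: [0-56 FREE]
Op 4: b = malloc(18) -> b = 0; heap: [0-17 ALLOC][18-56 FREE]
Op 5: c = malloc(9) -> c = 18; heap: [0-17 ALLOC][18-26 ALLOC][27-56 FREE]
Op 6: d = malloc(11) -> d = 27; heap: [0-17 ALLOC][18-26 ALLOC][27-37 ALLOC][38-56 FREE]
malloc(43): first-fit scan over [0-17 ALLOC][18-26 ALLOC][27-37 ALLOC][38-56 FREE] -> NULL

Answer: NULL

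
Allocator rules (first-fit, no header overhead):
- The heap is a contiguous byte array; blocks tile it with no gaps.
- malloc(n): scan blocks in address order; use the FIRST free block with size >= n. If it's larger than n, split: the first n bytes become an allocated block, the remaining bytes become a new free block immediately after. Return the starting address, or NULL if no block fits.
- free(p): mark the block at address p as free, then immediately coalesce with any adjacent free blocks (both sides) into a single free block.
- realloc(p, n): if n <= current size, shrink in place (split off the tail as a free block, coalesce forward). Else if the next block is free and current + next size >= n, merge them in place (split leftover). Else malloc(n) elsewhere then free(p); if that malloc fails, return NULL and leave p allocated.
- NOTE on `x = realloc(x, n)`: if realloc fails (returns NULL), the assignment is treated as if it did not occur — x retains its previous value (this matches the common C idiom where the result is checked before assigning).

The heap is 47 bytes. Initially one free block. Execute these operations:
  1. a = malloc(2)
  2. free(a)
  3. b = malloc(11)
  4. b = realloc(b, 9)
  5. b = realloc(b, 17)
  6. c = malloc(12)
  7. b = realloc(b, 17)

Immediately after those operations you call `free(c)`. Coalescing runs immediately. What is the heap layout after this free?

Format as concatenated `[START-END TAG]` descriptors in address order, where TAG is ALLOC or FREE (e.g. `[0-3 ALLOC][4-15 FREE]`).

Op 1: a = malloc(2) -> a = 0; heap: [0-1 ALLOC][2-46 FREE]
Op 2: free(a) -> (freed a); heap: [0-46 FREE]
Op 3: b = malloc(11) -> b = 0; heap: [0-10 ALLOC][11-46 FREE]
Op 4: b = realloc(b, 9) -> b = 0; heap: [0-8 ALLOC][9-46 FREE]
Op 5: b = realloc(b, 17) -> b = 0; heap: [0-16 ALLOC][17-46 FREE]
Op 6: c = malloc(12) -> c = 17; heap: [0-16 ALLOC][17-28 ALLOC][29-46 FREE]
Op 7: b = realloc(b, 17) -> b = 0; heap: [0-16 ALLOC][17-28 ALLOC][29-46 FREE]
free(c): c = 17 -> block [17-28 ALLOC]; mark free, coalesce with adjacent free neighbors -> [0-16 ALLOC][17-46 FREE]

Answer: [0-16 ALLOC][17-46 FREE]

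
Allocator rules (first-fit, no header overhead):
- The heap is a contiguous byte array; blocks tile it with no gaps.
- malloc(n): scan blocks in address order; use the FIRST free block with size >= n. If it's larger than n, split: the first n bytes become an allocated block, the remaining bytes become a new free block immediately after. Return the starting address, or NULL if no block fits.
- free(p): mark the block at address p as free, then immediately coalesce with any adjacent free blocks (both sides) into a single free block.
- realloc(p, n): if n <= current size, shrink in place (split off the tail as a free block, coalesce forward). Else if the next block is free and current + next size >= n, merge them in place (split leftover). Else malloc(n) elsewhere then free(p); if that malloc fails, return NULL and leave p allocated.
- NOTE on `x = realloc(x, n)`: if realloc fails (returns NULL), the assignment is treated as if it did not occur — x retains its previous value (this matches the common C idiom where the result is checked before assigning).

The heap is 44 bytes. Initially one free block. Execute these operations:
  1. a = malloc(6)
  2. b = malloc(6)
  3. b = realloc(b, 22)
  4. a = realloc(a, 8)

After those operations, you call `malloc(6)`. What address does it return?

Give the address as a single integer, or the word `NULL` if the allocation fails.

Answer: 0

Derivation:
Op 1: a = malloc(6) -> a = 0; heap: [0-5 ALLOC][6-43 FREE]
Op 2: b = malloc(6) -> b = 6; heap: [0-5 ALLOC][6-11 ALLOC][12-43 FREE]
Op 3: b = realloc(b, 22) -> b = 6; heap: [0-5 ALLOC][6-27 ALLOC][28-43 FREE]
Op 4: a = realloc(a, 8) -> a = 28; heap: [0-5 FREE][6-27 ALLOC][28-35 ALLOC][36-43 FREE]
malloc(6): first-fit scan over [0-5 FREE][6-27 ALLOC][28-35 ALLOC][36-43 FREE] -> 0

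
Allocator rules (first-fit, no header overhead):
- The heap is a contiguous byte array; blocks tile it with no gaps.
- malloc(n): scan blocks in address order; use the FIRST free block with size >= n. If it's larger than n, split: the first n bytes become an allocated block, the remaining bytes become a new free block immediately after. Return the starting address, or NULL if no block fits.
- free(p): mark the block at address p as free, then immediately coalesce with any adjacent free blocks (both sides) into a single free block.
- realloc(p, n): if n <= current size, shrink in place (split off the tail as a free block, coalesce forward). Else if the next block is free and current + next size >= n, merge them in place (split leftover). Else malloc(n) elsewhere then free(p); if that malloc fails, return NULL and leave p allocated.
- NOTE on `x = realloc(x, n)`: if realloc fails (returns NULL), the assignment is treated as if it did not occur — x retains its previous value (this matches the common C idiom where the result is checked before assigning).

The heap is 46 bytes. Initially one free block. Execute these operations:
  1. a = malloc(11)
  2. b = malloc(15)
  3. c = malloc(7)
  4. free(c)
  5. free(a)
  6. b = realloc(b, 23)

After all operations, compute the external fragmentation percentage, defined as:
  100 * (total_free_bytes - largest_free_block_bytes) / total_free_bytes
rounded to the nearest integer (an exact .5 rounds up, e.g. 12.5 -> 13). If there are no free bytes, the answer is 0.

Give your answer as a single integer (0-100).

Answer: 48

Derivation:
Op 1: a = malloc(11) -> a = 0; heap: [0-10 ALLOC][11-45 FREE]
Op 2: b = malloc(15) -> b = 11; heap: [0-10 ALLOC][11-25 ALLOC][26-45 FREE]
Op 3: c = malloc(7) -> c = 26; heap: [0-10 ALLOC][11-25 ALLOC][26-32 ALLOC][33-45 FREE]
Op 4: free(c) -> (freed c); heap: [0-10 ALLOC][11-25 ALLOC][26-45 FREE]
Op 5: free(a) -> (freed a); heap: [0-10 FREE][11-25 ALLOC][26-45 FREE]
Op 6: b = realloc(b, 23) -> b = 11; heap: [0-10 FREE][11-33 ALLOC][34-45 FREE]
Free blocks: [11 12] total_free=23 largest=12 -> 100*(23-12)/23 = 1100/23 ≈ 47.826 -> rounds to 48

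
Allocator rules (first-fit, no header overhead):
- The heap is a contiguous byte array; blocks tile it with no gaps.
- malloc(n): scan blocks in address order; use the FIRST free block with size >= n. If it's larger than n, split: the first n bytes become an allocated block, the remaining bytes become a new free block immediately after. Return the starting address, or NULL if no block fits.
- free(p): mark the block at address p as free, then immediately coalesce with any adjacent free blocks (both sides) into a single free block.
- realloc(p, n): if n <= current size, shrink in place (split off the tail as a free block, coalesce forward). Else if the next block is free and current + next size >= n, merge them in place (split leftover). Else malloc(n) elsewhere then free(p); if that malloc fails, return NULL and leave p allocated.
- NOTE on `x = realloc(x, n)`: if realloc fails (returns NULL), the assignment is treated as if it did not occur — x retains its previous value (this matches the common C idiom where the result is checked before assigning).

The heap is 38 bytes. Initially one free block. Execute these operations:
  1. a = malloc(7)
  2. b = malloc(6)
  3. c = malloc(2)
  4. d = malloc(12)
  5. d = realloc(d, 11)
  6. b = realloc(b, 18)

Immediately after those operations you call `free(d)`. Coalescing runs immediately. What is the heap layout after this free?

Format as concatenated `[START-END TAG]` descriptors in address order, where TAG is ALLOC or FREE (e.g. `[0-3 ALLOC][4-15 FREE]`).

Answer: [0-6 ALLOC][7-12 ALLOC][13-14 ALLOC][15-37 FREE]

Derivation:
Op 1: a = malloc(7) -> a = 0; heap: [0-6 ALLOC][7-37 FREE]
Op 2: b = malloc(6) -> b = 7; heap: [0-6 ALLOC][7-12 ALLOC][13-37 FREE]
Op 3: c = malloc(2) -> c = 13; heap: [0-6 ALLOC][7-12 ALLOC][13-14 ALLOC][15-37 FREE]
Op 4: d = malloc(12) -> d = 15; heap: [0-6 ALLOC][7-12 ALLOC][13-14 ALLOC][15-26 ALLOC][27-37 FREE]
Op 5: d = realloc(d, 11) -> d = 15; heap: [0-6 ALLOC][7-12 ALLOC][13-14 ALLOC][15-25 ALLOC][26-37 FREE]
Op 6: b = realloc(b, 18) -> NULL (b unchanged); heap: [0-6 ALLOC][7-12 ALLOC][13-14 ALLOC][15-25 ALLOC][26-37 FREE]
free(d): d = 15 -> block [15-25 ALLOC]; mark free, coalesce with adjacent free neighbors -> [0-6 ALLOC][7-12 ALLOC][13-14 ALLOC][15-37 FREE]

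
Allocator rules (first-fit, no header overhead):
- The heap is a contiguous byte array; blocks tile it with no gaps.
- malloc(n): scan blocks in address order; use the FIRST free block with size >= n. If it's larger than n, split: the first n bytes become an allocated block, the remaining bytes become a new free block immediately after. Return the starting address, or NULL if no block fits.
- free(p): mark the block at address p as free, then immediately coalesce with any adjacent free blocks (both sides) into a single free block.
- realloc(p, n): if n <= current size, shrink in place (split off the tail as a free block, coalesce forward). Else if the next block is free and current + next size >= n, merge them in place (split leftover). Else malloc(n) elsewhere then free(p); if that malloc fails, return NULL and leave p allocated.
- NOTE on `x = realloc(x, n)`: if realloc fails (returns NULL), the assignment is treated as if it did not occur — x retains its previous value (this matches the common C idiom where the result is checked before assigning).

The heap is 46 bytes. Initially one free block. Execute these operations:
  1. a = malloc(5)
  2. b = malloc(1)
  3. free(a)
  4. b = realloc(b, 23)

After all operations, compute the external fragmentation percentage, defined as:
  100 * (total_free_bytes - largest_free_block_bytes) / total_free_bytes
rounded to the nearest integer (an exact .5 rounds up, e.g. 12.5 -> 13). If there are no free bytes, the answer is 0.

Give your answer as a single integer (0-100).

Answer: 22

Derivation:
Op 1: a = malloc(5) -> a = 0; heap: [0-4 ALLOC][5-45 FREE]
Op 2: b = malloc(1) -> b = 5; heap: [0-4 ALLOC][5-5 ALLOC][6-45 FREE]
Op 3: free(a) -> (freed a); heap: [0-4 FREE][5-5 ALLOC][6-45 FREE]
Op 4: b = realloc(b, 23) -> b = 5; heap: [0-4 FREE][5-27 ALLOC][28-45 FREE]
Free blocks: [5 18] total_free=23 largest=18 -> 100*(23-18)/23 = 500/23 ≈ 21.739 -> rounds to 22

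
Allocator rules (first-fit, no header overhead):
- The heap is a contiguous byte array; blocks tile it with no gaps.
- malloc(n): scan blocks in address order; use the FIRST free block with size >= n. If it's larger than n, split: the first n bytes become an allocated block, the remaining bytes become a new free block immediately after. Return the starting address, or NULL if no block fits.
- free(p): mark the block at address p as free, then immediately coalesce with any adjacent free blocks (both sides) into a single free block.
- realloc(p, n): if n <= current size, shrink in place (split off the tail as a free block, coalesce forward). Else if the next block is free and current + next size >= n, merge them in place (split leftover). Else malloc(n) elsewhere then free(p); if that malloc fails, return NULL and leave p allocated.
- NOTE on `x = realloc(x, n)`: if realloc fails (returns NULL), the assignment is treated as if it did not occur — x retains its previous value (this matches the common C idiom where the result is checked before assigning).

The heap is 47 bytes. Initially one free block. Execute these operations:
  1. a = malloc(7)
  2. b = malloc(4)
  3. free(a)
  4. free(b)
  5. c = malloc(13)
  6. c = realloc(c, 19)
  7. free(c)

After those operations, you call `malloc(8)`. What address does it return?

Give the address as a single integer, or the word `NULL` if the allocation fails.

Op 1: a = malloc(7) -> a = 0; heap: [0-6 ALLOC][7-46 FREE]
Op 2: b = malloc(4) -> b = 7; heap: [0-6 ALLOC][7-10 ALLOC][11-46 FREE]
Op 3: free(a) -> (freed a); heap: [0-6 FREE][7-10 ALLOC][11-46 FREE]
Op 4: free(b) -> (freed b); heap: [0-46 FREE]
Op 5: c = malloc(13) -> c = 0; heap: [0-12 ALLOC][13-46 FREE]
Op 6: c = realloc(c, 19) -> c = 0; heap: [0-18 ALLOC][19-46 FREE]
Op 7: free(c) -> (freed c); heap: [0-46 FREE]
malloc(8): first-fit scan over [0-46 FREE] -> 0

Answer: 0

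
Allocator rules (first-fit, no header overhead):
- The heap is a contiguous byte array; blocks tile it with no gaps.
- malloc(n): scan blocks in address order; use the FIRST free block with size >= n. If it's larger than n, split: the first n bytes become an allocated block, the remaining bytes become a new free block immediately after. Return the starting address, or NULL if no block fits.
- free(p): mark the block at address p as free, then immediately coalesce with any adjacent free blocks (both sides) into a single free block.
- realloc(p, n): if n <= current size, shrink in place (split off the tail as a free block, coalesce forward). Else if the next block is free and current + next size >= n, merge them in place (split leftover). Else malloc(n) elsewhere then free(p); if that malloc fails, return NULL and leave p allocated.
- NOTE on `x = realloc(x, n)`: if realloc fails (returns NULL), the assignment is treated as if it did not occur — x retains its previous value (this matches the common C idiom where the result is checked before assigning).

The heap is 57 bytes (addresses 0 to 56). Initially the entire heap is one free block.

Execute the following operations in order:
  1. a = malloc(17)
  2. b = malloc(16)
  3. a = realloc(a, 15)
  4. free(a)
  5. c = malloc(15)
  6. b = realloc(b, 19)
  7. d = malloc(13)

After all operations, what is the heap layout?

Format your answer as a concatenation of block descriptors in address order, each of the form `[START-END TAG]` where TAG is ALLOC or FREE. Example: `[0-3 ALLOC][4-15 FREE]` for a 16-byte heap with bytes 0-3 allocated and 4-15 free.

Op 1: a = malloc(17) -> a = 0; heap: [0-16 ALLOC][17-56 FREE]
Op 2: b = malloc(16) -> b = 17; heap: [0-16 ALLOC][17-32 ALLOC][33-56 FREE]
Op 3: a = realloc(a, 15) -> a = 0; heap: [0-14 ALLOC][15-16 FREE][17-32 ALLOC][33-56 FREE]
Op 4: free(a) -> (freed a); heap: [0-16 FREE][17-32 ALLOC][33-56 FREE]
Op 5: c = malloc(15) -> c = 0; heap: [0-14 ALLOC][15-16 FREE][17-32 ALLOC][33-56 FREE]
Op 6: b = realloc(b, 19) -> b = 17; heap: [0-14 ALLOC][15-16 FREE][17-35 ALLOC][36-56 FREE]
Op 7: d = malloc(13) -> d = 36; heap: [0-14 ALLOC][15-16 FREE][17-35 ALLOC][36-48 ALLOC][49-56 FREE]

Answer: [0-14 ALLOC][15-16 FREE][17-35 ALLOC][36-48 ALLOC][49-56 FREE]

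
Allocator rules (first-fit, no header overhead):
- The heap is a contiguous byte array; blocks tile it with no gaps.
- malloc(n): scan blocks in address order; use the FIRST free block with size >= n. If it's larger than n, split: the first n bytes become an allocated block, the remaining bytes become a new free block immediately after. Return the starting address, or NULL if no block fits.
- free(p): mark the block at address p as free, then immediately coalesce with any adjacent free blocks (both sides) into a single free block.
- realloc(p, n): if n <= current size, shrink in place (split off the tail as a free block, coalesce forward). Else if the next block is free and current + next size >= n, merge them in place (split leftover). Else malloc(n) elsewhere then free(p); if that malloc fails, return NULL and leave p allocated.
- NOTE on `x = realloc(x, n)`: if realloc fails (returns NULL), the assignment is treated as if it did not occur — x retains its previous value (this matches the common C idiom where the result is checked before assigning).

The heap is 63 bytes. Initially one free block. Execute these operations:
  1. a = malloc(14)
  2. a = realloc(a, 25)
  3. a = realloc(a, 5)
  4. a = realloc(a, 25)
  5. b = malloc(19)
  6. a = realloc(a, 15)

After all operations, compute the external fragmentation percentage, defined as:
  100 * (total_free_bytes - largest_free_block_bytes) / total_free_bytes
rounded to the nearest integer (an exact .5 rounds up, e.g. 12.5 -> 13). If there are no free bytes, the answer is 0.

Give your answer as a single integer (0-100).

Answer: 34

Derivation:
Op 1: a = malloc(14) -> a = 0; heap: [0-13 ALLOC][14-62 FREE]
Op 2: a = realloc(a, 25) -> a = 0; heap: [0-24 ALLOC][25-62 FREE]
Op 3: a = realloc(a, 5) -> a = 0; heap: [0-4 ALLOC][5-62 FREE]
Op 4: a = realloc(a, 25) -> a = 0; heap: [0-24 ALLOC][25-62 FREE]
Op 5: b = malloc(19) -> b = 25; heap: [0-24 ALLOC][25-43 ALLOC][44-62 FREE]
Op 6: a = realloc(a, 15) -> a = 0; heap: [0-14 ALLOC][15-24 FREE][25-43 ALLOC][44-62 FREE]
Free blocks: [10 19] total_free=29 largest=19 -> 100*(29-19)/29 = 1000/29 ≈ 34.483 -> rounds to 34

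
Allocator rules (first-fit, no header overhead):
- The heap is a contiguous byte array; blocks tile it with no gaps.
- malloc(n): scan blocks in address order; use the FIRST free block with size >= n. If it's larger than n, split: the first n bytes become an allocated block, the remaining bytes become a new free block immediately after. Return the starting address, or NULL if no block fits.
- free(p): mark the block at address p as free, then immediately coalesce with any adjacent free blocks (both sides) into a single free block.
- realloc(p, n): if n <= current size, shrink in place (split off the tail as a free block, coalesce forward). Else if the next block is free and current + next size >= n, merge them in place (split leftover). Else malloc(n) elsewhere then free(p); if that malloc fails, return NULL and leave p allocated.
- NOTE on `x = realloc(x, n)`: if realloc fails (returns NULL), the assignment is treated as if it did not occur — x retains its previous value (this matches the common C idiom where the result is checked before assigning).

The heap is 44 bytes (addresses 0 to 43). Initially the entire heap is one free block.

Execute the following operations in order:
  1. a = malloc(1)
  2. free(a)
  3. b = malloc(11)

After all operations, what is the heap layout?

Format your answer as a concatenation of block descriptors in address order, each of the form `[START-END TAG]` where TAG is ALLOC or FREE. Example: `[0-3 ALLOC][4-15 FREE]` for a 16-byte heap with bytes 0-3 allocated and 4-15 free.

Answer: [0-10 ALLOC][11-43 FREE]

Derivation:
Op 1: a = malloc(1) -> a = 0; heap: [0-0 ALLOC][1-43 FREE]
Op 2: free(a) -> (freed a); heap: [0-43 FREE]
Op 3: b = malloc(11) -> b = 0; heap: [0-10 ALLOC][11-43 FREE]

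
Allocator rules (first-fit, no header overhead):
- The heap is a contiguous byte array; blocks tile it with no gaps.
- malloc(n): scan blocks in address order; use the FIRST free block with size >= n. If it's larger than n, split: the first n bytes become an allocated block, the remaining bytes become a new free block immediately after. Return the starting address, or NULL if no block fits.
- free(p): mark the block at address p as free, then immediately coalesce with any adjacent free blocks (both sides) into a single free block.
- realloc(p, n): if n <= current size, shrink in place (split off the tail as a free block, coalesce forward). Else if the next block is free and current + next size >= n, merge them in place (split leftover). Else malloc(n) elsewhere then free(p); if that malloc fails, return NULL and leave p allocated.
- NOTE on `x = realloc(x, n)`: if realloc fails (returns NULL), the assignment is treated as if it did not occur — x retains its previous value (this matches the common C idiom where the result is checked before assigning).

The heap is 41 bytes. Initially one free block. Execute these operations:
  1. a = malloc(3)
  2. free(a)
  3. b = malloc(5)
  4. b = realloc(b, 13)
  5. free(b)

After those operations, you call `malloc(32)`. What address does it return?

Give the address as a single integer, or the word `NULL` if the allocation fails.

Answer: 0

Derivation:
Op 1: a = malloc(3) -> a = 0; heap: [0-2 ALLOC][3-40 FREE]
Op 2: free(a) -> (freed a); heap: [0-40 FREE]
Op 3: b = malloc(5) -> b = 0; heap: [0-4 ALLOC][5-40 FREE]
Op 4: b = realloc(b, 13) -> b = 0; heap: [0-12 ALLOC][13-40 FREE]
Op 5: free(b) -> (freed b); heap: [0-40 FREE]
malloc(32): first-fit scan over [0-40 FREE] -> 0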